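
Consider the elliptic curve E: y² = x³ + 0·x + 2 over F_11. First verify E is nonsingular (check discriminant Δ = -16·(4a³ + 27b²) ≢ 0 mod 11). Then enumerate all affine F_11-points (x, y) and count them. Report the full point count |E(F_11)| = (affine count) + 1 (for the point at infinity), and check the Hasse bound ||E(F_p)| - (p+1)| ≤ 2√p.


Affine points = {(1, 5), (1, 6), (4, 0), (6, 3), (6, 8), (7, 2), (7, 9), (9, 4), (9, 7), (10, 1), (10, 10)}; affine count = 11; |E(F_11)| = 12.

Discriminant check: Δ ∝ 4a³ + 27b² = 4·0³ + 27·2² = 4·0 + 27·4 ≡ 9 (mod 11). Nonzero ⇒ E is nonsingular.
For each x ∈ F_11, compute rhs = x³ + 0·x + 2 mod 11, then count y ∈ F_11 with y² ≡ rhs.
  x = 0: rhs = 2, matching y values: none (0 points).
  x = 1: rhs = 3, matching y values: 5, 6 (2 points).
  x = 2: rhs = 10, matching y values: none (0 points).
  x = 3: rhs = 7, matching y values: none (0 points).
  x = 4: rhs = 0, matching y values: 0 (1 points).
  x = 5: rhs = 6, matching y values: none (0 points).
  x = 6: rhs = 9, matching y values: 3, 8 (2 points).
  x = 7: rhs = 4, matching y values: 2, 9 (2 points).
  x = 8: rhs = 8, matching y values: none (0 points).
  x = 9: rhs = 5, matching y values: 4, 7 (2 points).
  x = 10: rhs = 1, matching y values: 1, 10 (2 points).
Total affine count: 11.
Full point count |E(F_11)| = 11 + 1 = 12.
Hasse bound: |12 − (11+1)| = |0| = 0 ≤ 2√11 ≈ 6.6332 ✓.


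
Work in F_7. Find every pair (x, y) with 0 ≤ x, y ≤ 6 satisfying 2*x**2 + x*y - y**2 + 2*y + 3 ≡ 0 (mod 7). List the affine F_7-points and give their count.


Affine F_7-points: {(0, 3), (0, 6), (1, 1), (1, 2), (2, 1), (2, 3), (3, 0), (3, 5), (4, 0), (4, 6), (5, 2), (5, 5), (6, 4)}; count = 13.

For each of the 49 pairs (x, y) ∈ F_7², evaluate f(x, y) mod 7. Record the zeros.
  x = 0: [0↦3, 1↦4, 2↦3, 3↦0, 4↦2, 5↦2, 6↦0]  zeros at y ∈ {3, 6}
  x = 1: [0↦5, 1↦0, 2↦0, 3↦5, 4↦1, 5↦2, 6↦1]  zeros at y ∈ {1, 2}
  x = 2: [0↦4, 1↦0, 2↦1, 3↦0, 4↦4, 5↦6, 6↦6]  zeros at y ∈ {1, 3}
  x = 3: [0↦0, 1↦4, 2↦6, 3↦6, 4↦4, 5↦0, 6↦1]  zeros at y ∈ {0, 5}
  x = 4: [0↦0, 1↦5, 2↦1, 3↦2, 4↦1, 5↦5, 6↦0]  zeros at y ∈ {0, 6}
  x = 5: [0↦4, 1↦3, 2↦0, 3↦2, 4↦2, 5↦0, 6↦3]  zeros at y ∈ {2, 5}
  x = 6: [0↦5, 1↦5, 2↦3, 3↦6, 4↦0, 5↦6, 6↦3]  zeros at y ∈ {4}
Collecting zeros: affine points = {(0, 3), (0, 6), (1, 1), (1, 2), (2, 1), (2, 3), (3, 0), (3, 5), (4, 0), (4, 6), (5, 2), (5, 5), (6, 4)}.
Total count |C(F_7)_aff| = 13.


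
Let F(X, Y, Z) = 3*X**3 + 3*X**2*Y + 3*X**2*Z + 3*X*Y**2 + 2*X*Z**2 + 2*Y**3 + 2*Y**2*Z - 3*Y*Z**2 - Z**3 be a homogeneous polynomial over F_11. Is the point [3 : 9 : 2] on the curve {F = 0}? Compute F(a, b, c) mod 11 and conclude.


F(3,9,2) ≡ 3 (mod 11); P is NOT on the curve.

Evaluate F(3, 9, 2) term-by-term (mod 11).
  3*X**3 ↦ 3·27·1·1 = 81
  3*X**2*Y ↦ 3·9·9·1 = 243
  3*X**2*Z ↦ 3·9·1·2 = 54
  3*X*Y**2 ↦ 3·3·81·1 = 729
  2*X*Z**2 ↦ 2·3·1·4 = 24
  2*Y**3 ↦ 2·1·729·1 = 1458
  2*Y**2*Z ↦ 2·1·81·2 = 324
  -3*Y*Z**2 ↦ -3·1·9·4 = -108
  -Z**3 ↦ -1·1·1·8 = -8
Sum: F(3, 9, 2) = (81) + (243) + (54) + (729) + (24) + (1458) + (324) + (-108) + (-8) = 2797.
Reducing mod 11: 2797 ≡ 3 (mod 11).
Since F(a, b, c) ≡ 3 ≠ 0 (mod 11), P does NOT lie on the curve.


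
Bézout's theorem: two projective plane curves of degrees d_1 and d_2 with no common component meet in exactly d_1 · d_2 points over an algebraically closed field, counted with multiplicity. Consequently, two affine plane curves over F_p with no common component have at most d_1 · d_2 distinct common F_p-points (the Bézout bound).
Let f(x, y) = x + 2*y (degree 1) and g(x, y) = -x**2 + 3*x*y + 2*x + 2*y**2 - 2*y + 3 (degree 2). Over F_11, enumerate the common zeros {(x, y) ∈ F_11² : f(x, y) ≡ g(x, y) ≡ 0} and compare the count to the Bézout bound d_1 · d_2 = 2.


Common zeros: {(9, 1)}; count = 1; Bézout bound = 2.

deg(f) = 1, deg(g) = 2, so Bézout bound = 2.
Scan x ∈ F_11. For each x, list the y ∈ F_11 with f(x, y) ≡ 0 and those with g(x, y) ≡ 0 (mod 11); the common zeros in that column are the intersection.
  x = 0: f ≡ 0 at y ∈ {0}; g ≡ 0 at y ∈ ∅; common: ∅.
  x = 1: f ≡ 0 at y ∈ {5}; g ≡ 0 at y ∈ ∅; common: ∅.
  x = 2: f ≡ 0 at y ∈ {10}; g ≡ 0 at y ∈ {3, 6}; common: ∅.
  x = 3: f ≡ 0 at y ∈ {4}; g ≡ 0 at y ∈ {0, 2}; common: ∅.
  x = 4: f ≡ 0 at y ∈ {9}; g ≡ 0 at y ∈ ∅; common: ∅.
  x = 5: f ≡ 0 at y ∈ {3}; g ≡ 0 at y ∈ {2, 8}; common: ∅.
  x = 6: f ≡ 0 at y ∈ {8}; g ≡ 0 at y ∈ ∅; common: ∅.
  x = 7: f ≡ 0 at y ∈ {2}; g ≡ 0 at y ∈ {1, 6}; common: ∅.
  x = 8: f ≡ 0 at y ∈ {7}; g ≡ 0 at y ∈ ∅; common: ∅.
  x = 9: f ≡ 0 at y ∈ {1}; g ≡ 0 at y ∈ {1, 3}; common: {1}.
  x = 10: f ≡ 0 at y ∈ {6}; g ≡ 0 at y ∈ {0, 8}; common: ∅.
Collecting: common zeros = {(9, 1)}, so the count is 1.
Comparison with the Bézout bound: 1 ≤ 2 = deg(f)·deg(g), as expected for curves with no common component (the affine F_11-count falls short of the bound because intersections may lie at infinity, over extension fields, or carry multiplicity).


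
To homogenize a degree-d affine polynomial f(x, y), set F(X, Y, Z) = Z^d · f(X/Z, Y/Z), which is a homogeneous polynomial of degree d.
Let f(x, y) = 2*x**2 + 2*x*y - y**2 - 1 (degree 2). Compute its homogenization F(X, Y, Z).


F(X, Y, Z) = 2*X**2 + 2*X*Y - Y**2 - Z**2

deg(f) = 2.
Substitute x = X/Z, y = Y/Z into f, then multiply by Z^2.
  monomial 2·x^2·y^0 ↦ 2·X^2·Y^0·Z^0.
  monomial 2·x^1·y^1 ↦ 2·X^1·Y^1·Z^0.
  monomial -1·x^0·y^2 ↦ -1·X^0·Y^2·Z^0.
  monomial -1·x^0·y^0 ↦ -1·X^0·Y^0·Z^2.
Collecting: F(X, Y, Z) = 2*X**2 + 2*X*Y - Y**2 - Z**2.


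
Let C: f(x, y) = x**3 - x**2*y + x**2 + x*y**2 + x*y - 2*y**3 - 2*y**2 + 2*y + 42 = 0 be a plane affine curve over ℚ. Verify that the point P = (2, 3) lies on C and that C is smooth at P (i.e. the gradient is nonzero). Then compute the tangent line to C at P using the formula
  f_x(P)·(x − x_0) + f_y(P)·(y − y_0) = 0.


Tangent line at P: 16*x - 54*y + 130 = 0.

Step 1: f(2, 3) = 0, so P lies on C.
Step 2: partial derivatives
  f_x(x, y) = 3*x**2 - 2*x*y + 2*x + y**2 + y, f_y(x, y) = -x**2 + 2*x*y + x - 6*y**2 - 4*y + 2.
  f_x(P) = 16, f_y(P) = -54 (gradient nonzero, so P is smooth).
Step 3: tangent line at P: 16·(x − 2) + -54·(y − 3) = 0.
Expanding: 16*x - 54*y + 130 = 0.


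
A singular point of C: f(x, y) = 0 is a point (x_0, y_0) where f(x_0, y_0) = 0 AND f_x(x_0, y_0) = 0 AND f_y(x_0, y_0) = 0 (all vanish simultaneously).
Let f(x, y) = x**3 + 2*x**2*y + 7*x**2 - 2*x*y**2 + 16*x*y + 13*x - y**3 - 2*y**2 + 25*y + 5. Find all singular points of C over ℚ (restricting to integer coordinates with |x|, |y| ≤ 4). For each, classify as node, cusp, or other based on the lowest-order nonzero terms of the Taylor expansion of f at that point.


Singular points: {(-3, 1)}; classification: cusp.

Compute partial derivatives:
  f_x = 3*x**2 + 4*x*y + 14*x - 2*y**2 + 16*y + 13.
  f_y = 2*x**2 - 4*x*y + 16*x - 3*y**2 - 4*y + 25.
Scan x_0 ∈ {−4, ..., 4}. For each x_0, f_y(x_0, y) is a polynomial in y; find its integer roots y ∈ {−4, ..., 4}, then test f_x and f at those candidates.
  x = -4: f_y(-4, y) = -3*y**2 + 12*y - 7; no integer root y with |y| ≤ 4.
  x = -3: f_y(-3, y) = -3*y**2 + 8*y - 5; vanishes at y ∈ {1}. (-3, 1): f_x = 0, f = 0 — SINGULAR.
  x = -2: f_y(-2, y) = -3*y**2 + 4*y + 1; no integer root y with |y| ≤ 4.
  x = -1: f_y(-1, y) = 11 - 3*y**2; no integer root y with |y| ≤ 4.
  x = 0: f_y(0, y) = -3*y**2 - 4*y + 25; no integer root y with |y| ≤ 4.
  x = 1: f_y(1, y) = -3*y**2 - 8*y + 43; no integer root y with |y| ≤ 4.
  x = 2: f_y(2, y) = -3*y**2 - 12*y + 65; no integer root y with |y| ≤ 4.
  x = 3: f_y(3, y) = -3*y**2 - 16*y + 91; no integer root y with |y| ≤ 4.
  x = 4: f_y(4, y) = -3*y**2 - 20*y + 121; no integer root y with |y| ≤ 4.
Only singular point on the grid: (-3, 1).
Classify: substitute x = -3 + u, y = 1 + v and expand: f = u**3 + 2*u**2*v - 2*u*v**2 - v**3 + v**2.
No constant or linear terms (consistent with a singular point). Quadratic part: v**2. Cubic part: u**3 + 2*u**2*v - 2*u*v**2 - v**3.
The quadratic part v**2 is a perfect square, so there is a single (double) tangent line v = 0, i.e. y = 1. Restricting the cubic part to that line (v = 0) leaves u**3 ≠ 0, so f is not divisible by v and the branch is v² ≈ -u**3 to lowest order — this is a cusp.
Classification: cusp.


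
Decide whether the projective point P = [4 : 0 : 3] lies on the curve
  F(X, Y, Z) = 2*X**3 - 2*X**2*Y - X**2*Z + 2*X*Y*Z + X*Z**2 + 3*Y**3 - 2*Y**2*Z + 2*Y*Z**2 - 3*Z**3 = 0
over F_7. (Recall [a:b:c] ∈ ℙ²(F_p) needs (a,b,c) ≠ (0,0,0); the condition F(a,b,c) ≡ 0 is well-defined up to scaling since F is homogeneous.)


F(4,0,3) ≡ 0 (mod 7); P is on the curve.

Evaluate F(4, 0, 3) term-by-term (mod 7).
  2*X**3 ↦ 2·64·1·1 = 128
  -2*X**2*Y ↦ -2·16·0·1 = 0
  -X**2*Z ↦ -1·16·1·3 = -48
  2*X*Y*Z ↦ 2·4·0·3 = 0
  X*Z**2 ↦ 1·4·1·9 = 36
  3*Y**3 ↦ 3·1·0·1 = 0
  -2*Y**2*Z ↦ -2·1·0·3 = 0
  2*Y*Z**2 ↦ 2·1·0·9 = 0
  -3*Z**3 ↦ -3·1·1·27 = -81
Sum: F(4, 0, 3) = (128) + (0) + (-48) + (0) + (36) + (0) + (0) + (0) + (-81) = 35.
Reducing mod 7: 35 ≡ 0 (mod 7).
Since F(a, b, c) ≡ 0 (mod 7), P lies on the curve.


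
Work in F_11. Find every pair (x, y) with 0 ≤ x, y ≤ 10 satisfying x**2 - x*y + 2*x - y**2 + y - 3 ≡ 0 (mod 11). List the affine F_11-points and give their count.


Affine F_11-points: {(0, 6), (1, 0), (4, 2), (4, 6), (5, 3), (5, 4), (7, 2), (7, 3), (8, 0), (8, 4)}; count = 10.

For each of the 121 pairs (x, y) ∈ F_11², evaluate f(x, y) mod 11. Record the zeros.
  x = 0: [0↦8, 1↦8, 2↦6, 3↦2, 4↦7, 5↦10, 6↦0, 7↦10, 8↦7, 9↦2, 10↦6]  zeros at y ∈ {6}
  x = 1: [0↦0, 1↦10, 2↦7, 3↦2, 4↦6, 5↦8, 6↦8, 7↦6, 8↦2, 9↦7, 10↦10]  zeros at y ∈ {0}
  x = 2: [0↦5, 1↦3, 2↦10, 3↦4, 4↦7, 5↦8, 6↦7, 7↦4, 8↦10, 9↦3, 10↦5]  zeros at y ∈ ∅
  x = 3: [0↦1, 1↦9, 2↦4, 3↦8, 4↦10, 5↦10, 6↦8, 7↦4, 8↦9, 9↦1, 10↦2]  zeros at y ∈ ∅
  x = 4: [0↦10, 1↦6, 2↦0, 3↦3, 4↦4, 5↦3, 6↦0, 7↦6, 8↦10, 9↦1, 10↦1]  zeros at y ∈ {2, 6}
  x = 5: [0↦10, 1↦5, 2↦9, 3↦0, 4↦0, 5↦9, 6↦5, 7↦10, 8↦2, 9↦3, 10↦2]  zeros at y ∈ {3, 4}
  x = 6: [0↦1, 1↦6, 2↦9, 3↦10, 4↦9, 5↦6, 6↦1, 7↦5, 8↦7, 9↦7, 10↦5]  zeros at y ∈ ∅
  x = 7: [0↦5, 1↦9, 2↦0, 3↦0, 4↦9, 5↦5, 6↦10, 7↦2, 8↦3, 9↦2, 10↦10]  zeros at y ∈ {2, 3}
  x = 8: [0↦0, 1↦3, 2↦4, 3↦3, 4↦0, 5↦6, 6↦10, 7↦1, 8↦1, 9↦10, 10↦6]  zeros at y ∈ {0, 4}
  x = 9: [0↦8, 1↦10, 2↦10, 3↦8, 4↦4, 5↦9, 6↦1, 7↦2, 8↦1, 9↦9, 10↦4]  zeros at y ∈ ∅
  x = 10: [0↦7, 1↦8, 2↦7, 3↦4, 4↦10, 5↦3, 6↦5, 7↦5, 8↦3, 9↦10, 10↦4]  zeros at y ∈ ∅
Collecting zeros: affine points = {(0, 6), (1, 0), (4, 2), (4, 6), (5, 3), (5, 4), (7, 2), (7, 3), (8, 0), (8, 4)}.
Total count |C(F_11)_aff| = 10.


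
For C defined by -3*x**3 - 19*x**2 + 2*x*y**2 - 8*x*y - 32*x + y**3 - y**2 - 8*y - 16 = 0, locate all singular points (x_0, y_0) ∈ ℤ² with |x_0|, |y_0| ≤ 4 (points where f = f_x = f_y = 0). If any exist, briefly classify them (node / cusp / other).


Singular points: {(-2, 2)}; classification: node.

Compute partial derivatives:
  f_x = -9*x**2 - 38*x + 2*y**2 - 8*y - 32.
  f_y = 4*x*y - 8*x + 3*y**2 - 2*y - 8.
Scan x_0 ∈ {−4, ..., 4}. For each x_0, f_y(x_0, y) is a polynomial in y; find its integer roots y ∈ {−4, ..., 4}, then test f_x and f at those candidates.
  x = -4: f_y(-4, y) = 3*y**2 - 18*y + 24; vanishes at y ∈ {2, 4}. (-4, 2): f_x = -32 ≠ 0; (-4, 4): f_x = -24 ≠ 0.
  x = -3: f_y(-3, y) = 3*y**2 - 14*y + 16; vanishes at y ∈ {2}. (-3, 2): f_x = -7 ≠ 0.
  x = -2: f_y(-2, y) = 3*y**2 - 10*y + 8; vanishes at y ∈ {2}. (-2, 2): f_x = 0, f = 0 — SINGULAR.
  x = -1: f_y(-1, y) = 3*y**2 - 6*y; vanishes at y ∈ {0, 2}. (-1, 0): f_x = -3 ≠ 0; (-1, 2): f_x = -11 ≠ 0.
  x = 0: f_y(0, y) = 3*y**2 - 2*y - 8; vanishes at y ∈ {2}. (0, 2): f_x = -40 ≠ 0.
  x = 1: f_y(1, y) = 3*y**2 + 2*y - 16; vanishes at y ∈ {2}. (1, 2): f_x = -87 ≠ 0.
  x = 2: f_y(2, y) = 3*y**2 + 6*y - 24; vanishes at y ∈ {-4, 2}. (2, -4): f_x = -80 ≠ 0; (2, 2): f_x = -152 ≠ 0.
  x = 3: f_y(3, y) = 3*y**2 + 10*y - 32; vanishes at y ∈ {2}. (3, 2): f_x = -235 ≠ 0.
  x = 4: f_y(4, y) = 3*y**2 + 14*y - 40; vanishes at y ∈ {2}. (4, 2): f_x = -336 ≠ 0.
Only singular point on the grid: (-2, 2).
Classify: substitute x = -2 + u, y = 2 + v and expand: f = -3*u**3 - u**2 + 2*u*v**2 + v**3 + v**2.
No constant or linear terms (consistent with a singular point). Quadratic part: -u**2 + v**2. Cubic part: -3*u**3 + 2*u*v**2 + v**3.
The quadratic part v**2 - u**2 = (v − u)(v + u) splits into two distinct linear factors, so there are two distinct tangent lines y − 2 = ±(x − -2) — this is a node (ordinary double point).
Classification: node.


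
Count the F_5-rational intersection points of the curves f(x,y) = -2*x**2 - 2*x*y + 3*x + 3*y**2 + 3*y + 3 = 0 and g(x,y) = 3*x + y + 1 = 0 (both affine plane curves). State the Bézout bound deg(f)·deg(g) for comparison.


Common zeros: {(2, 3), (4, 2)}; count = 2; Bézout bound = 2.

deg(f) = 2, deg(g) = 1, so Bézout bound = 2.
Scan x ∈ F_5. For each x, list the y ∈ F_5 with f(x, y) ≡ 0 and those with g(x, y) ≡ 0 (mod 5); the common zeros in that column are the intersection.
  x = 0: f ≡ 0 at y ∈ ∅; g ≡ 0 at y ∈ {4}; common: ∅.
  x = 1: f ≡ 0 at y ∈ ∅; g ≡ 0 at y ∈ {1}; common: ∅.
  x = 2: f ≡ 0 at y ∈ {3, 4}; g ≡ 0 at y ∈ {3}; common: {3}.
  x = 3: f ≡ 0 at y ∈ {2, 4}; g ≡ 0 at y ∈ {0}; common: ∅.
  x = 4: f ≡ 0 at y ∈ {2, 3}; g ≡ 0 at y ∈ {2}; common: {2}.
Collecting: common zeros = {(2, 3), (4, 2)}, so the count is 2.
Comparison with the Bézout bound: 2 ≤ 2 = deg(f)·deg(g), as expected for curves with no common component (the bound is attained).


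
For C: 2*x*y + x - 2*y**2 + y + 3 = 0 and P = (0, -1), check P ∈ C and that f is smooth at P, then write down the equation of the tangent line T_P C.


Tangent line at P: -x + 5*y + 5 = 0.

Step 1: f(0, -1) = 0, so P lies on C.
Step 2: partial derivatives
  f_x(x, y) = 2*y + 1, f_y(x, y) = 2*x - 4*y + 1.
  f_x(P) = -1, f_y(P) = 5 (gradient nonzero, so P is smooth).
Step 3: tangent line at P: -1·(x − 0) + 5·(y − -1) = 0.
Expanding: -x + 5*y + 5 = 0.


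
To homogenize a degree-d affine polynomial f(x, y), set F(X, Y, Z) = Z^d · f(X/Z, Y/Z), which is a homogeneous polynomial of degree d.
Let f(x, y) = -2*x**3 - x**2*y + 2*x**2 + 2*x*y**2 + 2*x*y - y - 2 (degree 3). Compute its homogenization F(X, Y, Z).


F(X, Y, Z) = -2*X**3 - X**2*Y + 2*X**2*Z + 2*X*Y**2 + 2*X*Y*Z - Y*Z**2 - 2*Z**3

deg(f) = 3.
Substitute x = X/Z, y = Y/Z into f, then multiply by Z^3.
  monomial -2·x^3·y^0 ↦ -2·X^3·Y^0·Z^0.
  monomial -1·x^2·y^1 ↦ -1·X^2·Y^1·Z^0.
  monomial 2·x^2·y^0 ↦ 2·X^2·Y^0·Z^1.
  monomial 2·x^1·y^2 ↦ 2·X^1·Y^2·Z^0.
  monomial 2·x^1·y^1 ↦ 2·X^1·Y^1·Z^1.
  monomial -1·x^0·y^1 ↦ -1·X^0·Y^1·Z^2.
  monomial -2·x^0·y^0 ↦ -2·X^0·Y^0·Z^3.
Collecting: F(X, Y, Z) = -2*X**3 - X**2*Y + 2*X**2*Z + 2*X*Y**2 + 2*X*Y*Z - Y*Z**2 - 2*Z**3.


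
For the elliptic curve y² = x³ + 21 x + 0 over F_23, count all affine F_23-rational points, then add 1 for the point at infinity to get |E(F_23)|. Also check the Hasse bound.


Affine points = {(0, 0), (2, 2), (2, 21), (5, 0), (8, 6), (8, 17), (12, 5), (12, 18), (13, 3), (13, 20), (14, 5), (14, 18), (16, 4), (16, 19), (17, 7), (17, 16), (18, 0), (19, 6), (19, 17), (20, 5), (20, 18), (22, 1), (22, 22)}; affine count = 23; |E(F_23)| = 24.

Discriminant check: Δ ∝ 4a³ + 27b² = 4·21³ + 27·0² = 4·9261 + 27·0 ≡ 14 (mod 23). Nonzero ⇒ E is nonsingular.
For each x ∈ F_23, compute rhs = x³ + 21·x + 0 mod 23, then count y ∈ F_23 with y² ≡ rhs.
  x = 0: rhs = 0, matching y values: 0 (1 points).
  x = 1: rhs = 22, matching y values: none (0 points).
  x = 2: rhs = 4, matching y values: 2, 21 (2 points).
  x = 3: rhs = 21, matching y values: none (0 points).
  x = 4: rhs = 10, matching y values: none (0 points).
  x = 5: rhs = 0, matching y values: 0 (1 points).
  x = 6: rhs = 20, matching y values: none (0 points).
  x = 7: rhs = 7, matching y values: none (0 points).
  x = 8: rhs = 13, matching y values: 6, 17 (2 points).
  x = 9: rhs = 21, matching y values: none (0 points).
  x = 10: rhs = 14, matching y values: none (0 points).
  x = 11: rhs = 21, matching y values: none (0 points).
  x = 12: rhs = 2, matching y values: 5, 18 (2 points).
  x = 13: rhs = 9, matching y values: 3, 20 (2 points).
  x = 14: rhs = 2, matching y values: 5, 18 (2 points).
  x = 15: rhs = 10, matching y values: none (0 points).
  x = 16: rhs = 16, matching y values: 4, 19 (2 points).
  x = 17: rhs = 3, matching y values: 7, 16 (2 points).
  x = 18: rhs = 0, matching y values: 0 (1 points).
  x = 19: rhs = 13, matching y values: 6, 17 (2 points).
  x = 20: rhs = 2, matching y values: 5, 18 (2 points).
  x = 21: rhs = 19, matching y values: none (0 points).
  x = 22: rhs = 1, matching y values: 1, 22 (2 points).
Total affine count: 23.
Full point count |E(F_23)| = 23 + 1 = 24.
Hasse bound: |24 − (23+1)| = |0| = 0 ≤ 2√23 ≈ 9.5917 ✓.


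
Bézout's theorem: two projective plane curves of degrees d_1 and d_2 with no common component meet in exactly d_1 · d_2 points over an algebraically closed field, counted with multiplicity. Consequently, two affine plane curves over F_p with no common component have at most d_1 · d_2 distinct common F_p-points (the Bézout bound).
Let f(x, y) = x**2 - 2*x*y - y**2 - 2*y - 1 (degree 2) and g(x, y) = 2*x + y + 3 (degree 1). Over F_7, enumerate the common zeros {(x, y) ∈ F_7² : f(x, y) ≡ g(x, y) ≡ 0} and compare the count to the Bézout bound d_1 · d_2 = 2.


Common zeros: ∅; count = 0; Bézout bound = 2.

deg(f) = 2, deg(g) = 1, so Bézout bound = 2.
Scan x ∈ F_7. For each x, list the y ∈ F_7 with f(x, y) ≡ 0 and those with g(x, y) ≡ 0 (mod 7); the common zeros in that column are the intersection.
  x = 0: f ≡ 0 at y ∈ {6}; g ≡ 0 at y ∈ {4}; common: ∅.
  x = 1: f ≡ 0 at y ∈ {0, 3}; g ≡ 0 at y ∈ {2}; common: ∅.
  x = 2: f ≡ 0 at y ∈ ∅; g ≡ 0 at y ∈ {0}; common: ∅.
  x = 3: f ≡ 0 at y ∈ ∅; g ≡ 0 at y ∈ {5}; common: ∅.
  x = 4: f ≡ 0 at y ∈ ∅; g ≡ 0 at y ∈ {3}; common: ∅.
  x = 5: f ≡ 0 at y ∈ {3, 6}; g ≡ 0 at y ∈ {1}; common: ∅.
  x = 6: f ≡ 0 at y ∈ {0}; g ≡ 0 at y ∈ {6}; common: ∅.
Collecting: common zeros = ∅, so the count is 0.
Comparison with the Bézout bound: 0 ≤ 2 = deg(f)·deg(g), as expected for curves with no common component (the affine F_7-count falls short of the bound because intersections may lie at infinity, over extension fields, or carry multiplicity).


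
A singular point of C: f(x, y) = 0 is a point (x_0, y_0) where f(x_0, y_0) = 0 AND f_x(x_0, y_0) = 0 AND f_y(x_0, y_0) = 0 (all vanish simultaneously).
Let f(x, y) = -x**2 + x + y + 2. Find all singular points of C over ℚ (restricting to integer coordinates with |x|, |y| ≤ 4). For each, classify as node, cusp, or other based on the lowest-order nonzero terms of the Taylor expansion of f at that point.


No singular points in the scanned grid; C is smooth there.

Compute partial derivatives:
  f_x = 1 - 2*x.
  f_y = 1.
f_y = 1 is a nonzero constant, so f_y never vanishes: no point (x, y) can satisfy f = f_x = f_y = 0. In particular no (x, y) ∈ {−4, ..., 4}² is singular; the curve is smooth.


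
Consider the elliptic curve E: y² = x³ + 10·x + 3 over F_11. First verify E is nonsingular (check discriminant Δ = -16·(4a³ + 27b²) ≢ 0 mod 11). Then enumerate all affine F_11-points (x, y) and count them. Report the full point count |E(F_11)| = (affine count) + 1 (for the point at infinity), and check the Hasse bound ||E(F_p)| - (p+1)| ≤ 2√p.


Affine points = {(0, 5), (0, 6), (1, 5), (1, 6), (2, 3), (2, 8), (3, 4), (3, 7), (6, 2), (6, 9), (7, 3), (7, 8), (8, 1), (8, 10), (10, 5), (10, 6)}; affine count = 16; |E(F_11)| = 17.

Discriminant check: Δ ∝ 4a³ + 27b² = 4·10³ + 27·3² = 4·1000 + 27·9 ≡ 8 (mod 11). Nonzero ⇒ E is nonsingular.
For each x ∈ F_11, compute rhs = x³ + 10·x + 3 mod 11, then count y ∈ F_11 with y² ≡ rhs.
  x = 0: rhs = 3, matching y values: 5, 6 (2 points).
  x = 1: rhs = 3, matching y values: 5, 6 (2 points).
  x = 2: rhs = 9, matching y values: 3, 8 (2 points).
  x = 3: rhs = 5, matching y values: 4, 7 (2 points).
  x = 4: rhs = 8, matching y values: none (0 points).
  x = 5: rhs = 2, matching y values: none (0 points).
  x = 6: rhs = 4, matching y values: 2, 9 (2 points).
  x = 7: rhs = 9, matching y values: 3, 8 (2 points).
  x = 8: rhs = 1, matching y values: 1, 10 (2 points).
  x = 9: rhs = 8, matching y values: none (0 points).
  x = 10: rhs = 3, matching y values: 5, 6 (2 points).
Total affine count: 16.
Full point count |E(F_11)| = 16 + 1 = 17.
Hasse bound: |17 − (11+1)| = |5| = 5 ≤ 2√11 ≈ 6.6332 ✓.


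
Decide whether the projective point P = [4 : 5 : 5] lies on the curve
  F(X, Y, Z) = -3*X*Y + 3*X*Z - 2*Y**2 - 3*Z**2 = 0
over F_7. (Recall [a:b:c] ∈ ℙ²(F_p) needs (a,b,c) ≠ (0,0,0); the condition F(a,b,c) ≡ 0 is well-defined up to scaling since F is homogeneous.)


F(4,5,5) ≡ 1 (mod 7); P is NOT on the curve.

Evaluate F(4, 5, 5) term-by-term (mod 7).
  -3*X*Y ↦ -3·4·5·1 = -60
  3*X*Z ↦ 3·4·1·5 = 60
  -2*Y**2 ↦ -2·1·25·1 = -50
  -3*Z**2 ↦ -3·1·1·25 = -75
Sum: F(4, 5, 5) = (-60) + (60) + (-50) + (-75) = -125.
Reducing mod 7: -125 ≡ 1 (mod 7).
Since F(a, b, c) ≡ 1 ≠ 0 (mod 7), P does NOT lie on the curve.


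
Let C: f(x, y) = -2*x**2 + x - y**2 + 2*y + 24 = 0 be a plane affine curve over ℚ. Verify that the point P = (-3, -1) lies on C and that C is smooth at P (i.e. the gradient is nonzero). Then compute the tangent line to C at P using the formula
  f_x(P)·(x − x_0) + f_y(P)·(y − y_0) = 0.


Tangent line at P: 13*x + 4*y + 43 = 0.

Step 1: f(-3, -1) = 0, so P lies on C.
Step 2: partial derivatives
  f_x(x, y) = 1 - 4*x, f_y(x, y) = 2 - 2*y.
  f_x(P) = 13, f_y(P) = 4 (gradient nonzero, so P is smooth).
Step 3: tangent line at P: 13·(x − -3) + 4·(y − -1) = 0.
Expanding: 13*x + 4*y + 43 = 0.


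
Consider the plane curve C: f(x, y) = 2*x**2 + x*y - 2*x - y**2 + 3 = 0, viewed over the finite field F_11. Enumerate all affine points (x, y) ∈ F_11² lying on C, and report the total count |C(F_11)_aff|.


Affine F_11-points: {(0, 5), (0, 6), (3, 4), (3, 10), (4, 5), (4, 10), (7, 3), (7, 4), (9, 3), (9, 6)}; count = 10.

For each of the 121 pairs (x, y) ∈ F_11², evaluate f(x, y) mod 11. Record the zeros.
  x = 0: [0↦3, 1↦2, 2↦10, 3↦5, 4↦9, 5↦0, 6↦0, 7↦9, 8↦5, 9↦10, 10↦2]  zeros at y ∈ {5, 6}
  x = 1: [0↦3, 1↦3, 2↦1, 3↦8, 4↦2, 5↦5, 6↦6, 7↦5, 8↦2, 9↦8, 10↦1]  zeros at y ∈ ∅
  x = 2: [0↦7, 1↦8, 2↦7, 3↦4, 4↦10, 5↦3, 6↦5, 7↦5, 8↦3, 9↦10, 10↦4]  zeros at y ∈ ∅
  x = 3: [0↦4, 1↦6, 2↦6, 3↦4, 4↦0, 5↦5, 6↦8, 7↦9, 8↦8, 9↦5, 10↦0]  zeros at y ∈ {4, 10}
  x = 4: [0↦5, 1↦8, 2↦9, 3↦8, 4↦5, 5↦0, 6↦4, 7↦6, 8↦6, 9↦4, 10↦0]  zeros at y ∈ {5, 10}
  x = 5: [0↦10, 1↦3, 2↦5, 3↦5, 4↦3, 5↦10, 6↦4, 7↦7, 8↦8, 9↦7, 10↦4]  zeros at y ∈ ∅
  x = 6: [0↦8, 1↦2, 2↦5, 3↦6, 4↦5, 5↦2, 6↦8, 7↦1, 8↦3, 9↦3, 10↦1]  zeros at y ∈ ∅
  x = 7: [0↦10, 1↦5, 2↦9, 3↦0, 4↦0, 5↦9, 6↦5, 7↦10, 8↦2, 9↦3, 10↦2]  zeros at y ∈ {3, 4}
  x = 8: [0↦5, 1↦1, 2↦6, 3↦9, 4↦10, 5↦9, 6↦6, 7↦1, 8↦5, 9↦7, 10↦7]  zeros at y ∈ ∅
  x = 9: [0↦4, 1↦1, 2↦7, 3↦0, 4↦2, 5↦2, 6↦0, 7↦7, 8↦1, 9↦4, 10↦5]  zeros at y ∈ {3, 6}
  x = 10: [0↦7, 1↦5, 2↦1, 3↦6, 4↦9, 5↦10, 6↦9, 7↦6, 8↦1, 9↦5, 10↦7]  zeros at y ∈ ∅
Collecting zeros: affine points = {(0, 5), (0, 6), (3, 4), (3, 10), (4, 5), (4, 10), (7, 3), (7, 4), (9, 3), (9, 6)}.
Total count |C(F_11)_aff| = 10.


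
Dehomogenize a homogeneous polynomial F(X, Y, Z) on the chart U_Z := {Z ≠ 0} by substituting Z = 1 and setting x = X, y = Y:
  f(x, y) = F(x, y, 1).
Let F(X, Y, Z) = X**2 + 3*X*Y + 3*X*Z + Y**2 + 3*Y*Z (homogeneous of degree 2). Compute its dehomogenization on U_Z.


f(x, y) = x**2 + 3*x*y + 3*x + y**2 + 3*y

On U_Z we set Z = 1. Each monomial c·X^i·Y^j·Z^k in F becomes c·x^i·y^j·1^k = c·x^i·y^j.
Substituting Z = 1: F(X, Y, 1) = x**2 + 3*x*y + 3*x + y**2 + 3*y.
Note: deg(f) ≤ deg(F) = 2; strict inequality happens when F is divisible by Z (lost terms).


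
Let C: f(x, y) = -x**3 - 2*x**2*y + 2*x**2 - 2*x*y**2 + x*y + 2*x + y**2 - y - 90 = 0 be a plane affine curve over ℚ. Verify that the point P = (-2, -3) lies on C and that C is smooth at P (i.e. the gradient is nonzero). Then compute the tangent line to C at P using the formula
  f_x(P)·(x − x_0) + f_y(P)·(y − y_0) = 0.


Tangent line at P: -63*x - 41*y - 249 = 0.

Step 1: f(-2, -3) = 0, so P lies on C.
Step 2: partial derivatives
  f_x(x, y) = -3*x**2 - 4*x*y + 4*x - 2*y**2 + y + 2, f_y(x, y) = -2*x**2 - 4*x*y + x + 2*y - 1.
  f_x(P) = -63, f_y(P) = -41 (gradient nonzero, so P is smooth).
Step 3: tangent line at P: -63·(x − -2) + -41·(y − -3) = 0.
Expanding: -63*x - 41*y - 249 = 0.


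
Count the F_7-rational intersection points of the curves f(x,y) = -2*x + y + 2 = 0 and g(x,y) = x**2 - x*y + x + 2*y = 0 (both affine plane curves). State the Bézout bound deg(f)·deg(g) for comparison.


Common zeros: ∅; count = 0; Bézout bound = 2.

deg(f) = 1, deg(g) = 2, so Bézout bound = 2.
Scan x ∈ F_7. For each x, list the y ∈ F_7 with f(x, y) ≡ 0 and those with g(x, y) ≡ 0 (mod 7); the common zeros in that column are the intersection.
  x = 0: f ≡ 0 at y ∈ {5}; g ≡ 0 at y ∈ {0}; common: ∅.
  x = 1: f ≡ 0 at y ∈ {0}; g ≡ 0 at y ∈ {5}; common: ∅.
  x = 2: f ≡ 0 at y ∈ {2}; g ≡ 0 at y ∈ ∅; common: ∅.
  x = 3: f ≡ 0 at y ∈ {4}; g ≡ 0 at y ∈ {5}; common: ∅.
  x = 4: f ≡ 0 at y ∈ {6}; g ≡ 0 at y ∈ {3}; common: ∅.
  x = 5: f ≡ 0 at y ∈ {1}; g ≡ 0 at y ∈ {3}; common: ∅.
  x = 6: f ≡ 0 at y ∈ {3}; g ≡ 0 at y ∈ {0}; common: ∅.
Collecting: common zeros = ∅, so the count is 0.
Comparison with the Bézout bound: 0 ≤ 2 = deg(f)·deg(g), as expected for curves with no common component (the affine F_7-count falls short of the bound because intersections may lie at infinity, over extension fields, or carry multiplicity).


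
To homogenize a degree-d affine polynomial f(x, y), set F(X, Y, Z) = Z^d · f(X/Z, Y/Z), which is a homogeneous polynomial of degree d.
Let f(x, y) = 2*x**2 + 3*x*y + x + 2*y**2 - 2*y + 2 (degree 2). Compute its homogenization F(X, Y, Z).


F(X, Y, Z) = 2*X**2 + 3*X*Y + X*Z + 2*Y**2 - 2*Y*Z + 2*Z**2

deg(f) = 2.
Substitute x = X/Z, y = Y/Z into f, then multiply by Z^2.
  monomial 2·x^2·y^0 ↦ 2·X^2·Y^0·Z^0.
  monomial 3·x^1·y^1 ↦ 3·X^1·Y^1·Z^0.
  monomial 1·x^1·y^0 ↦ 1·X^1·Y^0·Z^1.
  monomial 2·x^0·y^2 ↦ 2·X^0·Y^2·Z^0.
  monomial -2·x^0·y^1 ↦ -2·X^0·Y^1·Z^1.
  monomial 2·x^0·y^0 ↦ 2·X^0·Y^0·Z^2.
Collecting: F(X, Y, Z) = 2*X**2 + 3*X*Y + X*Z + 2*Y**2 - 2*Y*Z + 2*Z**2.


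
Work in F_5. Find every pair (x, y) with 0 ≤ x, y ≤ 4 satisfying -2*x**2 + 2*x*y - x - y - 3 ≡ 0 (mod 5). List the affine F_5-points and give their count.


Affine F_5-points: {(0, 2), (1, 1), (2, 1), (4, 2)}; count = 4.

For each of the 25 pairs (x, y) ∈ F_5², evaluate f(x, y) mod 5. Record the zeros.
  x = 0: [0↦2, 1↦1, 2↦0, 3↦4, 4↦3]  zeros at y ∈ {2}
  x = 1: [0↦4, 1↦0, 2↦1, 3↦2, 4↦3]  zeros at y ∈ {1}
  x = 2: [0↦2, 1↦0, 2↦3, 3↦1, 4↦4]  zeros at y ∈ {1}
  x = 3: [0↦1, 1↦1, 2↦1, 3↦1, 4↦1]  zeros at y ∈ ∅
  x = 4: [0↦1, 1↦3, 2↦0, 3↦2, 4↦4]  zeros at y ∈ {2}
Collecting zeros: affine points = {(0, 2), (1, 1), (2, 1), (4, 2)}.
Total count |C(F_5)_aff| = 4.


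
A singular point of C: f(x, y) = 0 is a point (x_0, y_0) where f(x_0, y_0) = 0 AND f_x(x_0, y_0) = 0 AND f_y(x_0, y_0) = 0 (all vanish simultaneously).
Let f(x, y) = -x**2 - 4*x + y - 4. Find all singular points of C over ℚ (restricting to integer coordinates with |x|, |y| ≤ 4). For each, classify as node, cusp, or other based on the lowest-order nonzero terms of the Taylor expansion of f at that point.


No singular points in the scanned grid; C is smooth there.

Compute partial derivatives:
  f_x = -2*x - 4.
  f_y = 1.
f_y = 1 is a nonzero constant, so f_y never vanishes: no point (x, y) can satisfy f = f_x = f_y = 0. In particular no (x, y) ∈ {−4, ..., 4}² is singular; the curve is smooth.


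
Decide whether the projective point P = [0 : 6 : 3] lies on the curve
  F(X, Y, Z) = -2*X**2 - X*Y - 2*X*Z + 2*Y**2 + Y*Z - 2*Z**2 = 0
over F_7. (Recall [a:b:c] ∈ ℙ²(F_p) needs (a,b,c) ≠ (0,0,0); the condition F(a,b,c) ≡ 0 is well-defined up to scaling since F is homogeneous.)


F(0,6,3) ≡ 2 (mod 7); P is NOT on the curve.

Evaluate F(0, 6, 3) term-by-term (mod 7).
  -2*X**2 ↦ -2·0·1·1 = 0
  -X*Y ↦ -1·0·6·1 = 0
  -2*X*Z ↦ -2·0·1·3 = 0
  2*Y**2 ↦ 2·1·36·1 = 72
  Y*Z ↦ 1·1·6·3 = 18
  -2*Z**2 ↦ -2·1·1·9 = -18
Sum: F(0, 6, 3) = (0) + (0) + (0) + (72) + (18) + (-18) = 72.
Reducing mod 7: 72 ≡ 2 (mod 7).
Since F(a, b, c) ≡ 2 ≠ 0 (mod 7), P does NOT lie on the curve.


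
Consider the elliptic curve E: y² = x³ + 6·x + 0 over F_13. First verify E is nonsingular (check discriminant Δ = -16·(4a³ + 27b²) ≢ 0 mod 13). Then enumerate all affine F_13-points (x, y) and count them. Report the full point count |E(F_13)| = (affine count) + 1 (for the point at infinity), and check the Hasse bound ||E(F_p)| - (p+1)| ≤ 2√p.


Affine points = {(0, 0), (4, 6), (4, 7), (5, 5), (5, 8), (8, 1), (8, 12), (9, 4), (9, 9)}; affine count = 9; |E(F_13)| = 10.

Discriminant check: Δ ∝ 4a³ + 27b² = 4·6³ + 27·0² = 4·216 + 27·0 ≡ 6 (mod 13). Nonzero ⇒ E is nonsingular.
For each x ∈ F_13, compute rhs = x³ + 6·x + 0 mod 13, then count y ∈ F_13 with y² ≡ rhs.
  x = 0: rhs = 0, matching y values: 0 (1 points).
  x = 1: rhs = 7, matching y values: none (0 points).
  x = 2: rhs = 7, matching y values: none (0 points).
  x = 3: rhs = 6, matching y values: none (0 points).
  x = 4: rhs = 10, matching y values: 6, 7 (2 points).
  x = 5: rhs = 12, matching y values: 5, 8 (2 points).
  x = 6: rhs = 5, matching y values: none (0 points).
  x = 7: rhs = 8, matching y values: none (0 points).
  x = 8: rhs = 1, matching y values: 1, 12 (2 points).
  x = 9: rhs = 3, matching y values: 4, 9 (2 points).
  x = 10: rhs = 7, matching y values: none (0 points).
  x = 11: rhs = 6, matching y values: none (0 points).
  x = 12: rhs = 6, matching y values: none (0 points).
Total affine count: 9.
Full point count |E(F_13)| = 9 + 1 = 10.
Hasse bound: |10 − (13+1)| = |-4| = 4 ≤ 2√13 ≈ 7.2111 ✓.


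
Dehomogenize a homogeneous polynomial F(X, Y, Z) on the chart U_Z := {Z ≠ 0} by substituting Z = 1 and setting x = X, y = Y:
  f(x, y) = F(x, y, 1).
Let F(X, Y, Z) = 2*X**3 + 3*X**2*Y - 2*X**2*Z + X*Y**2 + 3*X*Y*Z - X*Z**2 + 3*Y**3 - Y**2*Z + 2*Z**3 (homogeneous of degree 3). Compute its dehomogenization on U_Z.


f(x, y) = 2*x**3 + 3*x**2*y - 2*x**2 + x*y**2 + 3*x*y - x + 3*y**3 - y**2 + 2

On U_Z we set Z = 1. Each monomial c·X^i·Y^j·Z^k in F becomes c·x^i·y^j·1^k = c·x^i·y^j.
Substituting Z = 1: F(X, Y, 1) = 2*x**3 + 3*x**2*y - 2*x**2 + x*y**2 + 3*x*y - x + 3*y**3 - y**2 + 2.
Note: deg(f) ≤ deg(F) = 3; strict inequality happens when F is divisible by Z (lost terms).


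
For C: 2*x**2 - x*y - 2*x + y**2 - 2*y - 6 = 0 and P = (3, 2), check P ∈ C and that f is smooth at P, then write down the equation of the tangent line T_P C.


Tangent line at P: 8*x - y - 22 = 0.

Step 1: f(3, 2) = 0, so P lies on C.
Step 2: partial derivatives
  f_x(x, y) = 4*x - y - 2, f_y(x, y) = -x + 2*y - 2.
  f_x(P) = 8, f_y(P) = -1 (gradient nonzero, so P is smooth).
Step 3: tangent line at P: 8·(x − 3) + -1·(y − 2) = 0.
Expanding: 8*x - y - 22 = 0.


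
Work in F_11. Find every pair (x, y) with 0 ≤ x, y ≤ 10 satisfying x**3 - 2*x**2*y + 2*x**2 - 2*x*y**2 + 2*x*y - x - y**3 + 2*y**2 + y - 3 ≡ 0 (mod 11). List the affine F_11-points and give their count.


Affine F_11-points: {(0, 9), (1, 5), (2, 0), (2, 2), (2, 7), (4, 2), (6, 1), (7, 2), (7, 6), (8, 3), (8, 7), (8, 9)}; count = 12.

For each of the 121 pairs (x, y) ∈ F_11², evaluate f(x, y) mod 11. Record the zeros.
  x = 0: [0↦8, 1↦10, 2↦10, 3↦2, 4↦2, 5↦4, 6↦2, 7↦1, 8↦6, 9↦0, 10↦10]  zeros at y ∈ {9}
  x = 1: [0↦10, 1↦10, 2↦4, 3↦8, 4↦5, 5↦0, 6↦9, 7↦4, 8↦1, 9↦5, 10↦10]  zeros at y ∈ {5}
  x = 2: [0↦0, 1↦5, 2↦0, 3↦1, 4↦2, 5↦8, 6↦2, 7↦0, 8↦7, 9↦6, 10↦2]  zeros at y ∈ {0, 2, 7}
  x = 3: [0↦6, 1↦1, 2↦4, 3↦9, 4↦10, 5↦1, 6↦9, 7↦6, 8↦8, 9↦9, 10↦3]  zeros at y ∈ ∅
  x = 4: [0↦1, 1↦4, 2↦0, 3↦5, 4↦2, 5↦7, 6↦3, 7↦6, 8↦10, 9↦9, 10↦8]  zeros at y ∈ {2}
  x = 5: [0↦2, 1↦9, 2↦5, 3↦6, 4↦6, 5↦10, 6↦1, 7↦6, 8↦8, 9↦1, 10↦1]  zeros at y ∈ ∅
  x = 6: [0↦4, 1↦0, 2↦3, 3↦7, 4↦6, 5↦5, 6↦9, 7↦1, 8↦8, 9↦2, 10↦10]  zeros at y ∈ {1}
  x = 7: [0↦2, 1↦5, 2↦0, 3↦3, 4↦8, 5↦9, 6↦0, 7↦8, 8↦5, 9↦7, 10↦8]  zeros at y ∈ {2, 6}
  x = 8: [0↦2, 1↦8, 2↦2, 3↦0, 4↦7, 5↦6, 6↦2, 7↦0, 8↦5, 9↦0, 10↦1]  zeros at y ∈ {3, 7, 9}
  x = 9: [0↦10, 1↦4, 2↦4, 3↦4, 4↦9, 5↦2, 6↦10, 7↦5, 8↦3, 9↦9, 10↦6]  zeros at y ∈ ∅
  x = 10: [0↦10, 1↦10, 2↦1, 3↦10, 4↦9, 5↦3, 6↦8, 7↦7, 8↦5, 9↦7, 10↦7]  zeros at y ∈ ∅
Collecting zeros: affine points = {(0, 9), (1, 5), (2, 0), (2, 2), (2, 7), (4, 2), (6, 1), (7, 2), (7, 6), (8, 3), (8, 7), (8, 9)}.
Total count |C(F_11)_aff| = 12.


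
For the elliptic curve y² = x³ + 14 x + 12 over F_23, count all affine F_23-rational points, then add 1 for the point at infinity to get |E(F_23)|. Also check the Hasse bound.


Affine points = {(0, 9), (0, 14), (1, 2), (1, 21), (2, 5), (2, 18), (3, 9), (3, 14), (5, 0), (6, 6), (6, 17), (7, 4), (7, 19), (9, 4), (9, 19), (10, 5), (10, 18), (11, 5), (11, 18), (14, 10), (14, 13), (15, 3), (15, 20), (16, 10), (16, 13), (18, 1), (18, 22), (20, 9), (20, 14)}; affine count = 29; |E(F_23)| = 30.

Discriminant check: Δ ∝ 4a³ + 27b² = 4·14³ + 27·12² = 4·2744 + 27·144 ≡ 6 (mod 23). Nonzero ⇒ E is nonsingular.
For each x ∈ F_23, compute rhs = x³ + 14·x + 12 mod 23, then count y ∈ F_23 with y² ≡ rhs.
  x = 0: rhs = 12, matching y values: 9, 14 (2 points).
  x = 1: rhs = 4, matching y values: 2, 21 (2 points).
  x = 2: rhs = 2, matching y values: 5, 18 (2 points).
  x = 3: rhs = 12, matching y values: 9, 14 (2 points).
  x = 4: rhs = 17, matching y values: none (0 points).
  x = 5: rhs = 0, matching y values: 0 (1 points).
  x = 6: rhs = 13, matching y values: 6, 17 (2 points).
  x = 7: rhs = 16, matching y values: 4, 19 (2 points).
  x = 8: rhs = 15, matching y values: none (0 points).
  x = 9: rhs = 16, matching y values: 4, 19 (2 points).
  x = 10: rhs = 2, matching y values: 5, 18 (2 points).
  x = 11: rhs = 2, matching y values: 5, 18 (2 points).
  x = 12: rhs = 22, matching y values: none (0 points).
  x = 13: rhs = 22, matching y values: none (0 points).
  x = 14: rhs = 8, matching y values: 10, 13 (2 points).
  x = 15: rhs = 9, matching y values: 3, 20 (2 points).
  x = 16: rhs = 8, matching y values: 10, 13 (2 points).
  x = 17: rhs = 11, matching y values: none (0 points).
  x = 18: rhs = 1, matching y values: 1, 22 (2 points).
  x = 19: rhs = 7, matching y values: none (0 points).
  x = 20: rhs = 12, matching y values: 9, 14 (2 points).
  x = 21: rhs = 22, matching y values: none (0 points).
  x = 22: rhs = 20, matching y values: none (0 points).
Total affine count: 29.
Full point count |E(F_23)| = 29 + 1 = 30.
Hasse bound: |30 − (23+1)| = |6| = 6 ≤ 2√23 ≈ 9.5917 ✓.


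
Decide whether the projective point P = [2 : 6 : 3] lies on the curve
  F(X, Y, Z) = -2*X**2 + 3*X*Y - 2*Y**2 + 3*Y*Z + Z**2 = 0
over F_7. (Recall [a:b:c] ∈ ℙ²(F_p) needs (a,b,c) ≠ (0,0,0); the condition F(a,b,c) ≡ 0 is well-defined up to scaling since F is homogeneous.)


F(2,6,3) ≡ 5 (mod 7); P is NOT on the curve.

Evaluate F(2, 6, 3) term-by-term (mod 7).
  -2*X**2 ↦ -2·4·1·1 = -8
  3*X*Y ↦ 3·2·6·1 = 36
  -2*Y**2 ↦ -2·1·36·1 = -72
  3*Y*Z ↦ 3·1·6·3 = 54
  Z**2 ↦ 1·1·1·9 = 9
Sum: F(2, 6, 3) = (-8) + (36) + (-72) + (54) + (9) = 19.
Reducing mod 7: 19 ≡ 5 (mod 7).
Since F(a, b, c) ≡ 5 ≠ 0 (mod 7), P does NOT lie on the curve.


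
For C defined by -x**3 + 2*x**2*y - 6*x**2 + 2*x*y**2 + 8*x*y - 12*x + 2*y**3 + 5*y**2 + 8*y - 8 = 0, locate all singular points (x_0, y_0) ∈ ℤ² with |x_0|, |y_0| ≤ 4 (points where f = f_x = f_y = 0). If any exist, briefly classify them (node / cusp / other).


Singular points: {(-2, 0)}; classification: cusp.

Compute partial derivatives:
  f_x = -3*x**2 + 4*x*y - 12*x + 2*y**2 + 8*y - 12.
  f_y = 2*x**2 + 4*x*y + 8*x + 6*y**2 + 10*y + 8.
Scan x_0 ∈ {−4, ..., 4}. For each x_0, f_y(x_0, y) is a polynomial in y; find its integer roots y ∈ {−4, ..., 4}, then test f_x and f at those candidates.
  x = -4: f_y(-4, y) = 6*y**2 - 6*y + 8; no integer root y with |y| ≤ 4.
  x = -3: f_y(-3, y) = 6*y**2 - 2*y + 2; no integer root y with |y| ≤ 4.
  x = -2: f_y(-2, y) = 6*y**2 + 2*y; vanishes at y ∈ {0}. (-2, 0): f_x = 0, f = 0 — SINGULAR.
  x = -1: f_y(-1, y) = 6*y**2 + 6*y + 2; no integer root y with |y| ≤ 4.
  x = 0: f_y(0, y) = 6*y**2 + 10*y + 8; no integer root y with |y| ≤ 4.
  x = 1: f_y(1, y) = 6*y**2 + 14*y + 18; no integer root y with |y| ≤ 4.
  x = 2: f_y(2, y) = 6*y**2 + 18*y + 32; no integer root y with |y| ≤ 4.
  x = 3: f_y(3, y) = 6*y**2 + 22*y + 50; no integer root y with |y| ≤ 4.
  x = 4: f_y(4, y) = 6*y**2 + 26*y + 72; no integer root y with |y| ≤ 4.
Only singular point on the grid: (-2, 0).
Classify: substitute x = -2 + u, y = 0 + v and expand: f = -u**3 + 2*u**2*v + 2*u*v**2 + 2*v**3 + v**2.
No constant or linear terms (consistent with a singular point). Quadratic part: v**2. Cubic part: -u**3 + 2*u**2*v + 2*u*v**2 + 2*v**3.
The quadratic part v**2 is a perfect square, so there is a single (double) tangent line v = 0, i.e. y = 0. Restricting the cubic part to that line (v = 0) leaves -u**3 ≠ 0, so f is not divisible by v and the branch is v² ≈ u**3 to lowest order — this is a cusp.
Classification: cusp.


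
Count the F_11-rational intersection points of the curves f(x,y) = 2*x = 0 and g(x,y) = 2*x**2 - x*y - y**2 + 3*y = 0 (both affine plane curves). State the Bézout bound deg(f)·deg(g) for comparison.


Common zeros: {(0, 0), (0, 3)}; count = 2; Bézout bound = 2.

deg(f) = 1, deg(g) = 2, so Bézout bound = 2.
Scan x ∈ F_11. For each x, list the y ∈ F_11 with f(x, y) ≡ 0 and those with g(x, y) ≡ 0 (mod 11); the common zeros in that column are the intersection.
  x = 0: f ≡ 0 at y ∈ {0, 1, 2, 3, 4, 5, 6, 7, 8, 9, 10}; g ≡ 0 at y ∈ {0, 3}; common: {0, 3}.
  x = 1: f ≡ 0 at y ∈ ∅; g ≡ 0 at y ∈ {6, 7}; common: ∅.
  x = 2: f ≡ 0 at y ∈ ∅; g ≡ 0 at y ∈ {6}; common: ∅.
  x = 3: f ≡ 0 at y ∈ ∅; g ≡ 0 at y ∈ ∅; common: ∅.
  x = 4: f ≡ 0 at y ∈ ∅; g ≡ 0 at y ∈ ∅; common: ∅.
  x = 5: f ≡ 0 at y ∈ ∅; g ≡ 0 at y ∈ ∅; common: ∅.
  x = 6: f ≡ 0 at y ∈ ∅; g ≡ 0 at y ∈ {4}; common: ∅.
  x = 7: f ≡ 0 at y ∈ ∅; g ≡ 0 at y ∈ {3, 4}; common: ∅.
  x = 8: f ≡ 0 at y ∈ ∅; g ≡ 0 at y ∈ {7, 10}; common: ∅.
  x = 9: f ≡ 0 at y ∈ ∅; g ≡ 0 at y ∈ ∅; common: ∅.
  x = 10: f ≡ 0 at y ∈ ∅; g ≡ 0 at y ∈ ∅; common: ∅.
Collecting: common zeros = {(0, 0), (0, 3)}, so the count is 2.
Comparison with the Bézout bound: 2 ≤ 2 = deg(f)·deg(g), as expected for curves with no common component (the bound is attained).
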